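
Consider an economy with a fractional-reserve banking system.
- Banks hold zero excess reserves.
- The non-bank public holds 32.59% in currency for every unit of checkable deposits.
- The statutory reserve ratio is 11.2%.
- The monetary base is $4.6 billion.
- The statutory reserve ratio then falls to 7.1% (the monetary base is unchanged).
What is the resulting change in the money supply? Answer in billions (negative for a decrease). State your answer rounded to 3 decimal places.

$1.439 billion

Initially m₁ = (1 + 0.3259) / (0.112 + 0.3259) ≈ 3.02786, so M₁ = 3.02786 × 4.6 ≈ 13.9282 billion.
After the change m₂ = (1 + 0.3259) / (0.071 + 0.3259) ≈ 3.34064, so M₂ = 3.34064 × 4.6 ≈ 15.3669 billion.
ΔM = M₂ − M₁ = 15.3669 − 13.9282 = 1.4387 billion.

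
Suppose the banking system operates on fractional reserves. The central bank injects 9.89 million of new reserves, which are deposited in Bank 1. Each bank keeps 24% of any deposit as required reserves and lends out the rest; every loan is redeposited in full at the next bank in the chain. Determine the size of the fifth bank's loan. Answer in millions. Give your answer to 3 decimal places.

Each bank lends a fraction (1 − rr) = 0.7600 of the deposit it receives, so Bank 5 receives 9.89·0.7600^4 and lends 9.89·0.7600^5 ≈ 2.5076 million.

2.508 million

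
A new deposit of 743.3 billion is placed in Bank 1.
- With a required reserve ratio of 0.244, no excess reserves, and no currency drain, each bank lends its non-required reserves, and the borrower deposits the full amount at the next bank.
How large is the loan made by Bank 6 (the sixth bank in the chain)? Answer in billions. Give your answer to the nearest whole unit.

139 billion

Each bank lends a fraction (1 − rr) = 0.7560 of the deposit it receives, so Bank 6 receives 743.3·0.7560^5 and lends 743.3·0.7560^6 ≈ 138.7698 billion.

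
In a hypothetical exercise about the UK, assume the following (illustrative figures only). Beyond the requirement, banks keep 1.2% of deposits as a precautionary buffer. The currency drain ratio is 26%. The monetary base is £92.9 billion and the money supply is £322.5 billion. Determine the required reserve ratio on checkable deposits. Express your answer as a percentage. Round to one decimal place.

Using m = M/MB = 322.5/92.9 ≈ 3.471475. Since m = (1 + c)/(c + rr + e), the denominator satisfies c + rr + e = (1 + c)/m = (1 + 0.26) / 3.471475 ≈ 0.362958.
With c = 0.26 and e = 0.012, the required reserve ratio on checkable deposits is 0.362958 − 0.26 − 0.012 = 0.090958.

9.1%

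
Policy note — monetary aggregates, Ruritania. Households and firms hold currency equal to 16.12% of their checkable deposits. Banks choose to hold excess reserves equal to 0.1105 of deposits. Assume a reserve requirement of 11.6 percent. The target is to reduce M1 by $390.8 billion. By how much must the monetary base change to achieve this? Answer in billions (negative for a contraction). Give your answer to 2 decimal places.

The money multiplier is m = (1 + c) / (rr + e + c) = (1 + 0.1612) / (0.116 + 0.1105 + 0.1612) ≈ 2.995099.
ΔMB = ΔM / m = (−390.8) / 2.995099 ≈ -130.4798 billion.

-130.48 billion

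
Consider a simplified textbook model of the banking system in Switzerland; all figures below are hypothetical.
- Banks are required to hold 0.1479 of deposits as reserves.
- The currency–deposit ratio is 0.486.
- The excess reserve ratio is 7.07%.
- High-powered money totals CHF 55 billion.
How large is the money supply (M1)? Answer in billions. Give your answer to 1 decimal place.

The money multiplier is m = (1 + c) / (rr + e + c) = (1 + 0.486) / (0.1479 + 0.0707 + 0.486) ≈ 2.1090.
So M = m × MB = 2.1090 × 55 = 115.995 billion.

CHF 116.0 billion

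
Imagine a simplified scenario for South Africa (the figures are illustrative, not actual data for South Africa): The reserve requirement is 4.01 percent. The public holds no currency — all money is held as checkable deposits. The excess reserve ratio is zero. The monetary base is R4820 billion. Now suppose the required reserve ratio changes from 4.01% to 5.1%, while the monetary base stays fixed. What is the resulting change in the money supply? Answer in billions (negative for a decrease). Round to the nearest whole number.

-25690 billion

Initially m₁ = 1 / (0.0401) ≈ 24.93766, so M₁ = 24.93766 × 4820 = 120199.5212 billion.
After the change m₂ = 1 / (0.051) ≈ 19.60784, so M₂ = 19.60784 × 4820 = 94509.7888 billion.
ΔM = M₂ − M₁ = 94509.7888 − 120199.5212 = -25689.7324 billion.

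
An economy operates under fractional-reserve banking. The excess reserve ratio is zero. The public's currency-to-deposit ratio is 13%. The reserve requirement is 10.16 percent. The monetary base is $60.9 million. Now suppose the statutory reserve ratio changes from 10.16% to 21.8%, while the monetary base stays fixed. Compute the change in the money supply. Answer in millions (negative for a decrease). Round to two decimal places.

Initially m₁ = (1 + 0.13) / (0.1016 + 0.13) ≈ 4.87910, so M₁ = 4.87910 × 60.9 ≈ 297.1372 million.
After the change m₂ = (1 + 0.13) / (0.218 + 0.13) ≈ 3.24713, so M₂ = 3.24713 × 60.9 ≈ 197.7502 million.
ΔM = M₂ − M₁ = 197.7502 − 297.1372 = -99.387 million.

-99.39 million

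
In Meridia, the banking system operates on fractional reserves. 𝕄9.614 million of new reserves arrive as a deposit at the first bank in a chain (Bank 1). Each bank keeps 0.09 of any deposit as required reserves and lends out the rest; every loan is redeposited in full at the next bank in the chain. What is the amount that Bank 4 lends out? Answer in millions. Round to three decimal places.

𝕄6.593 million

Each bank lends a fraction (1 − rr) = 0.9100 of the deposit it receives, so Bank 4 receives 9.614·0.9100^3 and lends 9.614·0.9100^4 ≈ 6.5928 million.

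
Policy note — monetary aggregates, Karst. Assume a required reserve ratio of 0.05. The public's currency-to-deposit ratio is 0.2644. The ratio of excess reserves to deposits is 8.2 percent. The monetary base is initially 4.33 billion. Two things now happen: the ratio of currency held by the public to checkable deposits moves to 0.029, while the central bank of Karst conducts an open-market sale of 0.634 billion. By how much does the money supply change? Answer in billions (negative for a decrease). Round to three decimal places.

Before: m₁ = (1 + 0.2644) / (0.05 + 0.082 + 0.2644) ≈ 3.18971, MB₁ = 4.33, so M₁ = 3.18971 × 4.33 ≈ 13.8114 billion.
After: m₂ = (1 + 0.029) / (0.05 + 0.082 + 0.029) ≈ 6.39130, MB₂ = 4.33 − 0.634 = 3.696, so M₂ = 6.39130 × 3.696 ≈ 23.6222 billion.
ΔM = M₂ − M₁ = 23.6222 − 13.8114 = 9.8108 billion.

9.811 billion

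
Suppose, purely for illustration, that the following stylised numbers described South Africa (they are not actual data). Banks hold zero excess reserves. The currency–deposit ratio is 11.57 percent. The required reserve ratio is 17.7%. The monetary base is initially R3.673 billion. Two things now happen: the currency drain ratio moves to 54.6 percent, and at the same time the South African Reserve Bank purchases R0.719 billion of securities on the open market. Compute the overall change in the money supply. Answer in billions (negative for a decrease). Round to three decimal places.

Before: m₁ = (1 + 0.1157) / (0.177 + 0.1157) ≈ 3.81175, MB₁ = 3.673, so M₁ = 3.81175 × 3.673 ≈ 14.0006 billion.
After: m₂ = (1 + 0.546) / (0.177 + 0.546) ≈ 2.13831, MB₂ = 3.673 + 0.719 = 4.392, so M₂ = 2.13831 × 4.392 ≈ 9.3915 billion.
ΔM = M₂ − M₁ = 9.3915 − 14.0006 = -4.6091 billion.

-4.609 billion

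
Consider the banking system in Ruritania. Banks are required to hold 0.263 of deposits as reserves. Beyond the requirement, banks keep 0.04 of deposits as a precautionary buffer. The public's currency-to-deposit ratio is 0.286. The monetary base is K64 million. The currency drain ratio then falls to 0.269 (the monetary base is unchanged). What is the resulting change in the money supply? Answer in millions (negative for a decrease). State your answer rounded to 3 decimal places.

Initially m₁ = (1 + 0.286) / (0.263 + 0.04 + 0.286) ≈ 2.183362, so M₁ = 2.183362 × 64 ≈ 139.7352 million.
After the change m₂ = (1 + 0.269) / (0.263 + 0.04 + 0.269) ≈ 2.218531, so M₂ = 2.218531 × 64 ≈ 141.986 million.
ΔM = M₂ − M₁ = 141.986 − 139.7352 = 2.2508 million.

K2.251 million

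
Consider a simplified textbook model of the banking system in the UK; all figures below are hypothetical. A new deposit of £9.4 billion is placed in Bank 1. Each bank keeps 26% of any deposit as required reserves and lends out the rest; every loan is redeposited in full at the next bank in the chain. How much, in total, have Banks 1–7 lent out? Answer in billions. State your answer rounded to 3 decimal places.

£23.503 billion

Bank i lends (1 − rr)^i of the original deposit: Bank 1 lends 9.4·0.7400 = 6.9560, Bank 2 lends 9.4·0.7400² ≈ 5.1474, and so on.
Summing a geometric series: total = 9.4·[0.7400·(1 − 0.7400^7) / (1 − 0.7400)] ≈ 23.5029 billion.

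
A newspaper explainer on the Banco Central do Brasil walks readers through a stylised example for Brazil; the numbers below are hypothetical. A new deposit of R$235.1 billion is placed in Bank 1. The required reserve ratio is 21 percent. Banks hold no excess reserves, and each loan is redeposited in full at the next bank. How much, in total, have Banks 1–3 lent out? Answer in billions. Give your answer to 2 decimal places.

R$448.37 billion

Bank i lends (1 − rr)^i of the original deposit: Bank 1 lends 235.1·0.7900 = 185.7290, Bank 2 lends 235.1·0.7900² ≈ 146.7259, and so on.
Summing a geometric series: total = 235.1·[0.7900·(1 − 0.7900^3) / (1 − 0.7900)] ≈ 448.3684 billion.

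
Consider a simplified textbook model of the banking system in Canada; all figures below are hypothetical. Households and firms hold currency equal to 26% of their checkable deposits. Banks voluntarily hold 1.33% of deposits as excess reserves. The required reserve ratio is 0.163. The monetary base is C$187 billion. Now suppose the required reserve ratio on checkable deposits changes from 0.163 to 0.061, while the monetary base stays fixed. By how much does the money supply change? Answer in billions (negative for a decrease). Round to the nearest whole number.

C$165 billion

Initially m₁ = (1 + 0.26) / (0.163 + 0.0133 + 0.26) ≈ 2.8879, so M₁ = 2.8879 × 187 = 540.0373 billion.
After the change m₂ = (1 + 0.26) / (0.061 + 0.0133 + 0.26) ≈ 3.7691, so M₂ = 3.7691 × 187 = 704.8217 billion.
ΔM = M₂ − M₁ = 704.8217 − 540.0373 = 164.7844 billion.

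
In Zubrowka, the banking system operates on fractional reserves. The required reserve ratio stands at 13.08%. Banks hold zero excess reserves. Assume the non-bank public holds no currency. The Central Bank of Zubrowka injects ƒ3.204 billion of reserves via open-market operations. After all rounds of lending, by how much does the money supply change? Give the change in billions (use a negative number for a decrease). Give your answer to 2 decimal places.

ƒ24.50 billion

The simple money multiplier is m = 1/rr = 1/0.1308 ≈ 7.6453.
An open-market purchase increases the monetary base by 3.204 billion, so ΔM = m × ΔMB = 7.6453 × 3.204 ≈ 24.4955 billion.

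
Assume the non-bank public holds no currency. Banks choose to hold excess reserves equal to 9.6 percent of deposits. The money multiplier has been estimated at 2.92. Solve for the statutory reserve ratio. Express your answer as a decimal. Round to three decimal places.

Using m = 2.92. Since m = (1 + c)/(c + rr + e), the denominator satisfies c + rr + e = (1 + c)/m = (1 + 0) / 2.92 ≈ 0.342466.
With c = 0 and e = 0.096, the statutory reserve ratio is 0.342466 − 0 − 0.096 = 0.246466.

0.246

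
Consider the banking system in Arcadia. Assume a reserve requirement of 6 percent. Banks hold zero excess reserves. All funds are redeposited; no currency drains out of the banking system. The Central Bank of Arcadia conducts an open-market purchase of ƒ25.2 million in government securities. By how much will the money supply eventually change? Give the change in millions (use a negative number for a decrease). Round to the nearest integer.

ƒ420 million

The simple money multiplier is m = 1/rr = 1/0.06 ≈ 16.6667.
An open-market purchase increases the monetary base by 25.2 million, so ΔM = m × ΔMB = 16.6667 × 25.2 ≈ 420.0008 million.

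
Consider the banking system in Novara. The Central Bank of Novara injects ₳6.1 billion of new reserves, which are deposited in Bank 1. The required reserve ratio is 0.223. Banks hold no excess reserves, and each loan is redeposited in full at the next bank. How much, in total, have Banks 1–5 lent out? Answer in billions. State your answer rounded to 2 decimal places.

Bank i lends (1 − rr)^i of the original deposit: Bank 1 lends 6.1·0.7770 = 4.7397, Bank 2 lends 6.1·0.7770² ≈ 3.6827, and so on.
Summing a geometric series: total = 6.1·[0.7770·(1 − 0.7770^5) / (1 − 0.7770)] ≈ 15.2349 billion.

₳15.23 billion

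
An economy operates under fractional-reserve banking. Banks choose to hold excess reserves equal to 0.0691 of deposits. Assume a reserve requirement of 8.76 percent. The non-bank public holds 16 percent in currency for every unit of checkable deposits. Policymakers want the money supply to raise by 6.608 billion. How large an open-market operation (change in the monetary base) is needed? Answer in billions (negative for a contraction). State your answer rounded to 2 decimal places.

1.80 billion

The money multiplier is m = (1 + c) / (rr + e + c) = (1 + 0.16) / (0.0876 + 0.0691 + 0.16) ≈ 3.6628.
ΔMB = ΔM / m = (+6.608) / 3.6628 ≈ 1.8041 billion.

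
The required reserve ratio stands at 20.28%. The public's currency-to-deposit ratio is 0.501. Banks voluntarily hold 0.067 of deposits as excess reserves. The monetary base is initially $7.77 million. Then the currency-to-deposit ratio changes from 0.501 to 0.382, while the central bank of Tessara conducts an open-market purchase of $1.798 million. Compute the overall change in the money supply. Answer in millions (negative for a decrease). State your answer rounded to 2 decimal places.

$5.16 million

Before: m₁ = (1 + 0.501) / (0.2028 + 0.067 + 0.501) ≈ 1.9473, MB₁ = 7.77, so M₁ = 1.9473 × 7.77 ≈ 15.1305 million.
After: m₂ = (1 + 0.382) / (0.2028 + 0.067 + 0.382) ≈ 2.1203, MB₂ = 7.77 + 1.798 = 9.568, so M₂ = 2.1203 × 9.568 ≈ 20.287 million.
ΔM = M₂ − M₁ = 20.287 − 15.1305 = 5.1565 million.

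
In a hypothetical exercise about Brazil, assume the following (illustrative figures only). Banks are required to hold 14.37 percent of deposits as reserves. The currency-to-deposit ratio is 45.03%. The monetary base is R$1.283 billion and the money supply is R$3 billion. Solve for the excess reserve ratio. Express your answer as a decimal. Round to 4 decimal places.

Using m = M/MB = 3/1.283 ≈ 2.338270. Since m = (1 + c)/(c + rr + e), the denominator satisfies c + rr + e = (1 + c)/m = (1 + 0.4503) / 2.338270 ≈ 0.620245.
With c = 0.4503 and rr = 0.1437, the excess reserve ratio is 0.620245 − 0.4503 − 0.1437 = 0.026245.

0.0262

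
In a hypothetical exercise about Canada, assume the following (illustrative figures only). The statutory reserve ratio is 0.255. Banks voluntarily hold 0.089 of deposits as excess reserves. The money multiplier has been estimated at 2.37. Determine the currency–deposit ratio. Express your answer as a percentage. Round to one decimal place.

13.5%

Using m = 2.37. From m = (1 + c)/(c + rr + e), rearranging gives 1 + c = m·(c + rr + e), so c·(1 − m) = m·(rr + e) − 1.
Hence c = [m·(rr + e) − 1]/(1 − m) = [2.37 × (0.255 + 0.089) − 1] / (1 − 2.37) ≈ 0.134832.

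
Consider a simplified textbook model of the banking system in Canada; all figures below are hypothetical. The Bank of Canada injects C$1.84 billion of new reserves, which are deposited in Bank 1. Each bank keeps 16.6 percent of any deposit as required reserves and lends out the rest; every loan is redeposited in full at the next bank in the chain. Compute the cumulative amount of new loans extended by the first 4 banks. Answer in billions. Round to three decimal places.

Bank i lends (1 − rr)^i of the original deposit: Bank 1 lends 1.84·0.8340 ≈ 1.5346, Bank 2 lends 1.84·0.8340² ≈ 1.2798, and so on.
Summing a geometric series: total = 1.84·[0.8340·(1 − 0.8340^4) / (1 − 0.8340)] ≈ 4.7719 billion.

C$4.772 billion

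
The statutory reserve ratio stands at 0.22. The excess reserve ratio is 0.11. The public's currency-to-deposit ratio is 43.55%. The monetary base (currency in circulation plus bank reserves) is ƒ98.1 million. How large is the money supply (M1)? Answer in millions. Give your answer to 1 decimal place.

ƒ184.0 million

The money multiplier is m = (1 + c) / (rr + e + c) = (1 + 0.4355) / (0.22 + 0.11 + 0.4355) ≈ 1.8752.
So M = m × MB = 1.8752 × 98.1 ≈ 183.9571 million.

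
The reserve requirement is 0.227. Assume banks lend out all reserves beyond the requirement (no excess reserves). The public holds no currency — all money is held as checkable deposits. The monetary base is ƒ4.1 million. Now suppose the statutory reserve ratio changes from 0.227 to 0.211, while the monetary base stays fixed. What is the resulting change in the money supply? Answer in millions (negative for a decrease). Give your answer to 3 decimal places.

Initially m₁ = 1 / (0.227) ≈ 4.40529, so M₁ = 4.40529 × 4.1 ≈ 18.0617 million.
After the change m₂ = 1 / (0.211) ≈ 4.73934, so M₂ = 4.73934 × 4.1 ≈ 19.4313 million.
ΔM = M₂ − M₁ = 19.4313 − 18.0617 = 1.3696 million.

ƒ1.370 million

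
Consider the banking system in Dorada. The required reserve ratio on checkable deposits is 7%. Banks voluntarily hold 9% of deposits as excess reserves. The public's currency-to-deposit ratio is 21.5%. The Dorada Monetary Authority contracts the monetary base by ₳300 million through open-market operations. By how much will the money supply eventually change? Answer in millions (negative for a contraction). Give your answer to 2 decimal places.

-972.00 million

The money multiplier is m = (1 + c) / (rr + e + c) = (1 + 0.215) / (0.07 + 0.09 + 0.215) = 3.24.
The sale removes 300 million of base, so ΔM = m × ΔMB = 3.24 × (−300) = -972 million.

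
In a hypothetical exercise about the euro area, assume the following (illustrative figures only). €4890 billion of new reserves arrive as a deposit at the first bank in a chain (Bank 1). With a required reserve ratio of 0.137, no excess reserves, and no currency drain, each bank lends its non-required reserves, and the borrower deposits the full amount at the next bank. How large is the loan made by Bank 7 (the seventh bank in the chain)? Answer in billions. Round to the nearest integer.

€1743 billion

Each bank lends a fraction (1 − rr) = 0.8630 of the deposit it receives, so Bank 7 receives 4890·0.8630^6 and lends 4890·0.8630^7 ≈ 1743.3494 billion.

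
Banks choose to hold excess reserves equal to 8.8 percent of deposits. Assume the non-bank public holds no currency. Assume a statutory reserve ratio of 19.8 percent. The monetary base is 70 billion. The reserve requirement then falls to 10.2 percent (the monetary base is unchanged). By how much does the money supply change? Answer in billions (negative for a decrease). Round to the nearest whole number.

124 billion

Initially m₁ = 1 / (0.198 + 0.088) ≈ 3.4965, so M₁ = 3.4965 × 70 = 244.755 billion.
After the change m₂ = 1 / (0.102 + 0.088) ≈ 5.2632, so M₂ = 5.2632 × 70 = 368.424 billion.
ΔM = M₂ − M₁ = 368.424 − 244.755 = 123.669 billion.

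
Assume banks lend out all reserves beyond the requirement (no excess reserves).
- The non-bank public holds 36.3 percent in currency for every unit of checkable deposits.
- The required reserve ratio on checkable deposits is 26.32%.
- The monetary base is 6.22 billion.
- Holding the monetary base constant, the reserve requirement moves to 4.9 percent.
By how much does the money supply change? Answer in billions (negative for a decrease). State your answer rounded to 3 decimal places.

Initially m₁ = (1 + 0.363) / (0.2632 + 0.363) ≈ 2.17662, so M₁ = 2.17662 × 6.22 ≈ 13.5386 billion.
After the change m₂ = (1 + 0.363) / (0.049 + 0.363) ≈ 3.30825, so M₂ = 3.30825 × 6.22 ≈ 20.5773 billion.
ΔM = M₂ − M₁ = 20.5773 − 13.5386 = 7.0387 billion.

7.039 billion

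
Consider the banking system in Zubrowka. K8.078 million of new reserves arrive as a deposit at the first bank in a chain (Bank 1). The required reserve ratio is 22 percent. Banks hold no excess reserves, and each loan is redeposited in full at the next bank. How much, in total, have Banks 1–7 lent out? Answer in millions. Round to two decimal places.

K23.61 million

Bank i lends (1 − rr)^i of the original deposit: Bank 1 lends 8.078·0.7800 ≈ 6.3008, Bank 2 lends 8.078·0.7800² ≈ 4.9147, and so on.
Summing a geometric series: total = 8.078·[0.7800·(1 − 0.7800^7) / (1 − 0.7800)] ≈ 23.6094 million.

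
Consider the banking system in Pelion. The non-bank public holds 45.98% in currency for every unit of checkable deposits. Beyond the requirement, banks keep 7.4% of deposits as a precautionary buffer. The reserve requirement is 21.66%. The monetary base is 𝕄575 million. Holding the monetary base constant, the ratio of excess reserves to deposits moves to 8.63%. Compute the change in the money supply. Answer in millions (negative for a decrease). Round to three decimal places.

Initially m₁ = (1 + 0.4598) / (0.2166 + 0.074 + 0.4598) ≈ 1.9453625, so M₁ = 1.9453625 × 575 ≈ 1118.5834 million.
After the change m₂ = (1 + 0.4598) / (0.2166 + 0.0863 + 0.4598) ≈ 1.9139898, so M₂ = 1.9139898 × 575 ≈ 1100.5441 million.
ΔM = M₂ − M₁ = 1100.5441 − 1118.5834 = -18.0393 million.

-18.039 million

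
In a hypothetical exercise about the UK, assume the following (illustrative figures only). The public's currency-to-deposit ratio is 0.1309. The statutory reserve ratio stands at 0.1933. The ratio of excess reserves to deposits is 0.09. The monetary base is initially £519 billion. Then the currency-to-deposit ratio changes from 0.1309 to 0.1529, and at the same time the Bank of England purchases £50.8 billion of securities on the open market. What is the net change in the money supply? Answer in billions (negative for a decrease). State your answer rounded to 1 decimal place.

Before: m₁ = (1 + 0.1309) / (0.1933 + 0.09 + 0.1309) ≈ 2.73032, MB₁ = 519, so M₁ = 2.73032 × 519 ≈ 1417.0361 billion.
After: m₂ = (1 + 0.1529) / (0.1933 + 0.09 + 0.1529) ≈ 2.64305, MB₂ = 519 + 50.8 = 569.8, so M₂ = 2.64305 × 569.8 ≈ 1506.0099 billion.
ΔM = M₂ − M₁ = 1506.0099 − 1417.0361 = 88.9738 billion.

£89.0 billion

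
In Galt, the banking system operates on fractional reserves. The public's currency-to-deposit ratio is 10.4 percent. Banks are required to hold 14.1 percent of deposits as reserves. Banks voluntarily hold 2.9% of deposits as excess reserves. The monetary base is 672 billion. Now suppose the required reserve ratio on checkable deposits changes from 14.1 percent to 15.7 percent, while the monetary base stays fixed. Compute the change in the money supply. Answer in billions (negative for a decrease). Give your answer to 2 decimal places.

-149.39 billion

Initially m₁ = (1 + 0.104) / (0.141 + 0.029 + 0.104) ≈ 4.029197, so M₁ = 4.029197 × 672 ≈ 2707.6204 billion.
After the change m₂ = (1 + 0.104) / (0.157 + 0.029 + 0.104) ≈ 3.806897, so M₂ = 3.806897 × 672 ≈ 2558.2348 billion.
ΔM = M₂ − M₁ = 2558.2348 − 2707.6204 = -149.3856 billion.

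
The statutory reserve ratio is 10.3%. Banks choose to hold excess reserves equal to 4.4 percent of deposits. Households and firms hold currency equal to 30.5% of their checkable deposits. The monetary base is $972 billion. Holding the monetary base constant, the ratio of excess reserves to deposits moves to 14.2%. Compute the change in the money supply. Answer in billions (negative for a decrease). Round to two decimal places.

-500.04 billion

Initially m₁ = (1 + 0.305) / (0.103 + 0.044 + 0.305) ≈ 2.887168, so M₁ = 2.887168 × 972 ≈ 2806.3273 billion.
After the change m₂ = (1 + 0.305) / (0.103 + 0.142 + 0.305) ≈ 2.372727, so M₂ = 2.372727 × 972 ≈ 2306.2906 billion.
ΔM = M₂ − M₁ = 2306.2906 − 2806.3273 = -500.0367 billion.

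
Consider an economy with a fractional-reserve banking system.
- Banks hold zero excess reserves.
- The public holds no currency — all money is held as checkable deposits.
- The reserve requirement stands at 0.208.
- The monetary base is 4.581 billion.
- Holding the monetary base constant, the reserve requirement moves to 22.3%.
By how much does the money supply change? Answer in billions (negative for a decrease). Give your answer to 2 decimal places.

-1.48 billion

Initially m₁ = 1 / (0.208) ≈ 4.8077, so M₁ = 4.8077 × 4.581 ≈ 22.0241 billion.
After the change m₂ = 1 / (0.223) ≈ 4.4843, so M₂ = 4.4843 × 4.581 ≈ 20.5426 billion.
ΔM = M₂ − M₁ = 20.5426 − 22.0241 = -1.4815 billion.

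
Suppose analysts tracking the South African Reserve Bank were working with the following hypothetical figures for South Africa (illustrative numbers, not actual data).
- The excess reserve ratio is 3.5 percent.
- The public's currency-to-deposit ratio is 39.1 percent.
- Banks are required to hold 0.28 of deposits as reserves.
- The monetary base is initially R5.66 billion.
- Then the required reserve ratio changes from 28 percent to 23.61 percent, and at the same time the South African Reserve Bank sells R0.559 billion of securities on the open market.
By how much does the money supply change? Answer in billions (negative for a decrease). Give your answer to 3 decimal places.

-0.435 billion

Before: m₁ = (1 + 0.391) / (0.28 + 0.035 + 0.391) ≈ 1.97025, MB₁ = 5.66, so M₁ = 1.97025 × 5.66 ≈ 11.1516 billion.
After: m₂ = (1 + 0.391) / (0.2361 + 0.035 + 0.391) ≈ 2.10089, MB₂ = 5.66 − 0.559 = 5.101, so M₂ = 2.10089 × 5.101 ≈ 10.7166 billion.
ΔM = M₂ − M₁ = 10.7166 − 11.1516 = -0.435 billion.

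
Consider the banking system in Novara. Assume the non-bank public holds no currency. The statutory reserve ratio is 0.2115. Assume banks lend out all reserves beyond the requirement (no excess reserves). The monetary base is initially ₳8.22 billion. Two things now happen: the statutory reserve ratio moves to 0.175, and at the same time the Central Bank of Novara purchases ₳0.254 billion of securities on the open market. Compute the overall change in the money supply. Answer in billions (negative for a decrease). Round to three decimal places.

₳9.558 billion

Before: m₁ = 1 / (0.2115) ≈ 4.72813, MB₁ = 8.22, so M₁ = 4.72813 × 8.22 ≈ 38.8652 billion.
After: m₂ = 1 / (0.175) ≈ 5.71429, MB₂ = 8.22 + 0.254 = 8.474, so M₂ = 5.71429 × 8.474 ≈ 48.4229 billion.
ΔM = M₂ − M₁ = 48.4229 − 38.8652 = 9.5577 billion.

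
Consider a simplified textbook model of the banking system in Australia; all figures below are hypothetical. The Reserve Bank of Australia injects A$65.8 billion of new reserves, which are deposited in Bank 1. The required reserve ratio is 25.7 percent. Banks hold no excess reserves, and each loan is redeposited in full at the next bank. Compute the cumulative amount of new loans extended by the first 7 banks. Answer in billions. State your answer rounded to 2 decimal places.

Bank i lends (1 − rr)^i of the original deposit: Bank 1 lends 65.8·0.7430 = 48.8894, Bank 2 lends 65.8·0.7430² ≈ 36.3248, and so on.
Summing a geometric series: total = 65.8·[0.7430·(1 − 0.7430^7) / (1 − 0.7430)] ≈ 166.4516 billion.

A$166.45 billion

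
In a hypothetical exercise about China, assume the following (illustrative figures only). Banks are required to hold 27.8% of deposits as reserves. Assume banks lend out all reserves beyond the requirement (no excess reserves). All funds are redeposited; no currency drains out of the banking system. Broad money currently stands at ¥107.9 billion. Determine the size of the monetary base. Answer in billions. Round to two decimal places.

With no currency drain and no excess reserves, the money multiplier is m = 1/rr = 1/0.278 ≈ 3.597122.
The monetary base is MB = M / m = 107.9 / 3.597122 ≈ 29.9962 billion.

¥30.00 billion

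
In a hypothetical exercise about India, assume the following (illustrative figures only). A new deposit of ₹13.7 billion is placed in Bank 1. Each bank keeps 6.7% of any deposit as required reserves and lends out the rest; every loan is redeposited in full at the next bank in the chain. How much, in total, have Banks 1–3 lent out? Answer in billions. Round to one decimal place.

Bank i lends (1 − rr)^i of the original deposit: Bank 1 lends 13.7·0.9330 = 12.7821, Bank 2 lends 13.7·0.9330² ≈ 11.9257, and so on.
Summing a geometric series: total = 13.7·[0.9330·(1 − 0.9330^3) / (1 − 0.9330)] ≈ 35.8345 billion.

₹35.8 billion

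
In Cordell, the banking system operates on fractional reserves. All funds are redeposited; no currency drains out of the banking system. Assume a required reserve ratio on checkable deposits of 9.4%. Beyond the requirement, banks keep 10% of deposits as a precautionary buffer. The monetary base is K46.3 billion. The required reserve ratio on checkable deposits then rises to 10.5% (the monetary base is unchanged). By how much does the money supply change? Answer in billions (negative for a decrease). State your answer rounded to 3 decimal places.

Initially m₁ = 1 / (0.094 + 0.1) ≈ 5.154639, so M₁ = 5.154639 × 46.3 ≈ 238.6598 billion.
After the change m₂ = 1 / (0.105 + 0.1) ≈ 4.878049, so M₂ = 4.878049 × 46.3 ≈ 225.8537 billion.
ΔM = M₂ − M₁ = 225.8537 − 238.6598 = -12.8061 billion.

-12.806 billion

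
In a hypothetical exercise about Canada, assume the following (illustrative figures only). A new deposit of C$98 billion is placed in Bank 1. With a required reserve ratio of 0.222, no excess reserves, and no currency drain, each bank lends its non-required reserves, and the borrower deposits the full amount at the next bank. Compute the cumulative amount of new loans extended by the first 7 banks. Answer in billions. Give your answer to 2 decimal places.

Bank i lends (1 − rr)^i of the original deposit: Bank 1 lends 98·0.7780 = 76.2440, Bank 2 lends 98·0.7780² ≈ 59.3178, and so on.
Summing a geometric series: total = 98·[0.7780·(1 − 0.7780^7) / (1 − 0.7780)] ≈ 284.1885 billion.

C$284.19 billion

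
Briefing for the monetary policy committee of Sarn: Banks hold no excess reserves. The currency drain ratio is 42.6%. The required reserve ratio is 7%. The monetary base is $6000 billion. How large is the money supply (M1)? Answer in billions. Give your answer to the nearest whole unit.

$17250 billion

The money multiplier is m = (1 + c) / (rr + c) = (1 + 0.426) / (0.07 + 0.426) = 2.87500.
So M = m × MB = 2.87500 × 6000 = 17250 billion.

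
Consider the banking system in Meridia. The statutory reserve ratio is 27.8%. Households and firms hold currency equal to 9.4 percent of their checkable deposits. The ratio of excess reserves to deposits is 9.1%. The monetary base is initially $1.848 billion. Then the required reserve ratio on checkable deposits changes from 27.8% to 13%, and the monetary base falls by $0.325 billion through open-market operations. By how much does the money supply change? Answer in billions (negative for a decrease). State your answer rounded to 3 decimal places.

$0.923 billion

Before: m₁ = (1 + 0.094) / (0.278 + 0.091 + 0.094) ≈ 2.36285, MB₁ = 1.848, so M₁ = 2.36285 × 1.848 ≈ 4.3665 billion.
After: m₂ = (1 + 0.094) / (0.13 + 0.091 + 0.094) ≈ 3.47302, MB₂ = 1.848 − 0.325 = 1.523, so M₂ = 3.47302 × 1.523 ≈ 5.2894 billion.
ΔM = M₂ − M₁ = 5.2894 − 4.3665 = 0.9229 billion.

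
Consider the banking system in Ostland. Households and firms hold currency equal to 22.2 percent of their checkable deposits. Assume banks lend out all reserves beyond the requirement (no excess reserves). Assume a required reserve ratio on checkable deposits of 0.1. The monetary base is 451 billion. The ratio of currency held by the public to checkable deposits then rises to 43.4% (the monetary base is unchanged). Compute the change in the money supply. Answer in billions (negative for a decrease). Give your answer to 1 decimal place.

-500.4 billion

Initially m₁ = (1 + 0.222) / (0.1 + 0.222) ≈ 3.79503, so M₁ = 3.79503 × 451 ≈ 1711.5585 billion.
After the change m₂ = (1 + 0.434) / (0.1 + 0.434) ≈ 2.68539, so M₂ = 2.68539 × 451 ≈ 1211.1109 billion.
ΔM = M₂ − M₁ = 1211.1109 − 1711.5585 = -500.4476 billion.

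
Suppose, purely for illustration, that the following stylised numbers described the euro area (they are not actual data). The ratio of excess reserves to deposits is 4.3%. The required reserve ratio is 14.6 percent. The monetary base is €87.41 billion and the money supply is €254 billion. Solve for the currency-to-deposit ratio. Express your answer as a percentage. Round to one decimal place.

23.7%

Using m = M/MB = 254/87.41 ≈ 2.905846. From m = (1 + c)/(c + rr + e), rearranging gives 1 + c = m·(c + rr + e), so c·(1 − m) = m·(rr + e) − 1.
Hence c = [m·(rr + e) − 1]/(1 − m) = [2.905846 × (0.146 + 0.043) − 1] / (1 − 2.905846) ≈ 0.236533.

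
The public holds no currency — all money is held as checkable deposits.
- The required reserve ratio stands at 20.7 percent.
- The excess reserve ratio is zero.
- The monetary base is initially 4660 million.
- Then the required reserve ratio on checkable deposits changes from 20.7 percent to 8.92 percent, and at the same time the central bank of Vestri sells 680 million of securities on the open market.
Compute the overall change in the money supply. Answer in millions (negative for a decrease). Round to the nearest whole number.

22107 million

Before: m₁ = 1 / (0.207) ≈ 4.83092, MB₁ = 4660, so M₁ = 4.83092 × 4660 = 22512.0872 million.
After: m₂ = 1 / (0.0892) ≈ 11.21076, MB₂ = 4660 − 680 = 3980, so M₂ = 11.21076 × 3980 = 44618.8248 million.
ΔM = M₂ − M₁ = 44618.8248 − 22512.0872 = 22106.7376 million.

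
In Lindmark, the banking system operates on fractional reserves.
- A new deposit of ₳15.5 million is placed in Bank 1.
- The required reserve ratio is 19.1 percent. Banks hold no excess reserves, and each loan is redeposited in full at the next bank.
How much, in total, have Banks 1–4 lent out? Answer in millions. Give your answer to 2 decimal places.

₳37.53 million

Bank i lends (1 − rr)^i of the original deposit: Bank 1 lends 15.5·0.8090 = 12.5395, Bank 2 lends 15.5·0.8090² ≈ 10.1445, and so on.
Summing a geometric series: total = 15.5·[0.8090·(1 − 0.8090^4) / (1 − 0.8090)] ≈ 37.5302 million.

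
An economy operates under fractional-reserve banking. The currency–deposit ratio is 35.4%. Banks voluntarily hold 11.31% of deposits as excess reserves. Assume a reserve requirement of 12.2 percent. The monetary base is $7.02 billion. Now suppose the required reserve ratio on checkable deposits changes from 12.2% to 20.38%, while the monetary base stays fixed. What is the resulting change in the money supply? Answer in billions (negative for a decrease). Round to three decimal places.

-1.967 billion

Initially m₁ = (1 + 0.354) / (0.122 + 0.1131 + 0.354) ≈ 2.29842, so M₁ = 2.29842 × 7.02 ≈ 16.1349 billion.
After the change m₂ = (1 + 0.354) / (0.2038 + 0.1131 + 0.354) ≈ 2.01818, so M₂ = 2.01818 × 7.02 ≈ 14.1676 billion.
ΔM = M₂ − M₁ = 14.1676 − 16.1349 = -1.9673 billion.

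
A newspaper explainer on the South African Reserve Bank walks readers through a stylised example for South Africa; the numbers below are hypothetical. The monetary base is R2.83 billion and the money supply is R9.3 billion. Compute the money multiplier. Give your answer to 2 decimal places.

3.29

The money multiplier is m = M / MB = 9.3 / 2.83 ≈ 3.28622.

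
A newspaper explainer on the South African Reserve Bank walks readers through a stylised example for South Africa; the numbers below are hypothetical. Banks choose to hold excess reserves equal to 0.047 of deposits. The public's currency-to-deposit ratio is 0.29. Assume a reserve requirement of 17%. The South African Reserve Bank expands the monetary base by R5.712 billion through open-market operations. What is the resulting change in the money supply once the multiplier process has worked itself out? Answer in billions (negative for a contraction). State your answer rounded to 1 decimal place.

The money multiplier is m = (1 + c) / (rr + e + c) = (1 + 0.29) / (0.17 + 0.047 + 0.29) ≈ 2.5444.
The purchase adds 5.712 billion of base, so ΔM = m × ΔMB = 2.5444 × (+5.712) ≈ 14.5336 billion.

R14.5 billion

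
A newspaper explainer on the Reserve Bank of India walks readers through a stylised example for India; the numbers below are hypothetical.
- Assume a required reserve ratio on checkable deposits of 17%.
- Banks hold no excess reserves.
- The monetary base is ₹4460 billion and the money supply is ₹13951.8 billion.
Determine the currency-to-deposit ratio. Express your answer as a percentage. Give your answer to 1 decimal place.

Using m = M/MB = 13951.8/4460 ≈ 3.128206. From m = (1 + c)/(c + rr + e), rearranging gives 1 + c = m·(c + rr + e), so c·(1 − m) = m·(rr + e) − 1.
Hence c = [m·(rr + e) − 1]/(1 − m) = [3.128206 × (0.17 + 0) − 1] / (1 − 3.128206) ≈ 0.220000.

22.0%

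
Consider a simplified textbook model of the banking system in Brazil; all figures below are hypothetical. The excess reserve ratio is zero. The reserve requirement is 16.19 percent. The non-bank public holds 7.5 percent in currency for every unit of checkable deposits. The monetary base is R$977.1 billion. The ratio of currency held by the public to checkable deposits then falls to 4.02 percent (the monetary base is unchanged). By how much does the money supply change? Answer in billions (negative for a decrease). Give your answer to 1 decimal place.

R$595.2 billion

Initially m₁ = (1 + 0.075) / (0.1619 + 0.075) ≈ 4.53778, so M₁ = 4.53778 × 977.1 ≈ 4433.8648 billion.
After the change m₂ = (1 + 0.0402) / (0.1619 + 0.0402) ≈ 5.14696, so M₂ = 5.14696 × 977.1 ≈ 5029.0946 billion.
ΔM = M₂ − M₁ = 5029.0946 − 4433.8648 = 595.2298 billion.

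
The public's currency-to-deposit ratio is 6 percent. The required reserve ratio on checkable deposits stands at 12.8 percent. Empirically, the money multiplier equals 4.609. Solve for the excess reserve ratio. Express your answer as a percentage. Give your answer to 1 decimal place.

4.2%

Using m = 4.609. Since m = (1 + c)/(c + rr + e), the denominator satisfies c + rr + e = (1 + c)/m = (1 + 0.06) / 4.609 ≈ 0.229985.
With c = 0.06 and rr = 0.128, the excess reserve ratio is 0.229985 − 0.06 − 0.128 = 0.041985.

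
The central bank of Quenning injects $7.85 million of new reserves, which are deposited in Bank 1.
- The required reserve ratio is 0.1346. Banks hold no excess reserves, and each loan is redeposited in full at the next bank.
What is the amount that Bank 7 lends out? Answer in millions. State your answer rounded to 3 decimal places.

$2.854 million

Each bank lends a fraction (1 − rr) = 0.8654 of the deposit it receives, so Bank 7 receives 7.85·0.8654^6 and lends 7.85·0.8654^7 ≈ 2.8536 million.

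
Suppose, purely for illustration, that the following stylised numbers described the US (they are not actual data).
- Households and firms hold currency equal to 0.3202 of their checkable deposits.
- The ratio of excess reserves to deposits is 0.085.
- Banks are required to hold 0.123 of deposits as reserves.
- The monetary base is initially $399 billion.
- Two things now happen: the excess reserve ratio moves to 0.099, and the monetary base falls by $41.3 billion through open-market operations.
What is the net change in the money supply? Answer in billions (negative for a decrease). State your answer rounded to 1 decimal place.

Before: m₁ = (1 + 0.3202) / (0.123 + 0.085 + 0.3202) ≈ 2.49943, MB₁ = 399, so M₁ = 2.49943 × 399 ≈ 997.2726 billion.
After: m₂ = (1 + 0.3202) / (0.123 + 0.099 + 0.3202) ≈ 2.43489, MB₂ = 399 − 41.3 = 357.7, so M₂ = 2.43489 × 357.7 ≈ 870.9602 billion.
ΔM = M₂ − M₁ = 870.9602 − 997.2726 = -126.3124 billion.

-126.3 billion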